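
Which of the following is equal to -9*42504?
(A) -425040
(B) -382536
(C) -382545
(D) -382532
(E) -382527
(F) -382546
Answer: B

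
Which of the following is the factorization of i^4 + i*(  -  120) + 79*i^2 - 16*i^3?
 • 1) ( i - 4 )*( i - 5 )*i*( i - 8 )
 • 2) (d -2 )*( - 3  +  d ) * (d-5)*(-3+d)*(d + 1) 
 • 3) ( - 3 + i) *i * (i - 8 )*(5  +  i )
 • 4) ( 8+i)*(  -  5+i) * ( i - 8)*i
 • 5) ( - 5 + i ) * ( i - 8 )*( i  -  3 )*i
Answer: 5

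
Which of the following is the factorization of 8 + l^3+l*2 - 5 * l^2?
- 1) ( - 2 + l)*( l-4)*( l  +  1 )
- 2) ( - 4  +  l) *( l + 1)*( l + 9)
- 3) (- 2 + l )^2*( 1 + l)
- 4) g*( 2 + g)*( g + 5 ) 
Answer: 1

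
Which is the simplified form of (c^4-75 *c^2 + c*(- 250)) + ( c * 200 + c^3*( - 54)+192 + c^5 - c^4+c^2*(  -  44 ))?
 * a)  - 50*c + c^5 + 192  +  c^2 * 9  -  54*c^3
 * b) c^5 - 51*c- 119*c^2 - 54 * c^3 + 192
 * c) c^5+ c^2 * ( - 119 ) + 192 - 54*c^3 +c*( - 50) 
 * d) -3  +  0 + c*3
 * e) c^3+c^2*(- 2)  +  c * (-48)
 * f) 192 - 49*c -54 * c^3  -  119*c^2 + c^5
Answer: c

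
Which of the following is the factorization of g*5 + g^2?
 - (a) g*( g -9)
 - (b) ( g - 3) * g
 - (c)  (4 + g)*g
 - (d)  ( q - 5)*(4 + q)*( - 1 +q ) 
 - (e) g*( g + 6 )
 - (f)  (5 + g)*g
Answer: f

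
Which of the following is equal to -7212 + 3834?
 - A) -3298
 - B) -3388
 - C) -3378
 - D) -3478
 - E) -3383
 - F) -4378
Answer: C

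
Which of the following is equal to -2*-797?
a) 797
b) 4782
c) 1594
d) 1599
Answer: c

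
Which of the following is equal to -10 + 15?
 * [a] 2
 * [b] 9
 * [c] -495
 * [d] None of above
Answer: d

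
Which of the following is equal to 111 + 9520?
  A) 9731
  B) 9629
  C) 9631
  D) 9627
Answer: C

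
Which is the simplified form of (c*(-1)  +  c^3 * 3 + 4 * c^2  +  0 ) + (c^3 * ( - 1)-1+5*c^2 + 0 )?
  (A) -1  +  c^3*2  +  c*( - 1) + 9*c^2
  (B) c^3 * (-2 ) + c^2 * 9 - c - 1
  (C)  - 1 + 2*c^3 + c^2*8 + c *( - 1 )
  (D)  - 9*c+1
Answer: A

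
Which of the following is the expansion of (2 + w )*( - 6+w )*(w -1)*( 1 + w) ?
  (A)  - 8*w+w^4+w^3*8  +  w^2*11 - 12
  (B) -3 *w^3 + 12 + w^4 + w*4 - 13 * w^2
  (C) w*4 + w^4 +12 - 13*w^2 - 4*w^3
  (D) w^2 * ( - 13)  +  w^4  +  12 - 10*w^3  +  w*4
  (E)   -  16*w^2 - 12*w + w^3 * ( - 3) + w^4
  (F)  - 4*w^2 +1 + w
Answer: C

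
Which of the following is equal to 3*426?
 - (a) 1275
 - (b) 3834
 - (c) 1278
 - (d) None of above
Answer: c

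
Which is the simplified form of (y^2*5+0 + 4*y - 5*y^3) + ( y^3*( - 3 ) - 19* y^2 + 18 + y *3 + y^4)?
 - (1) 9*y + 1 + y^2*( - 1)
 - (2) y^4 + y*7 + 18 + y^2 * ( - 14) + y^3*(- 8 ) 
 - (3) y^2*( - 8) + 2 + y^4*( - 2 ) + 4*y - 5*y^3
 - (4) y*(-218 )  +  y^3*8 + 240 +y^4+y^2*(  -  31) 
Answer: 2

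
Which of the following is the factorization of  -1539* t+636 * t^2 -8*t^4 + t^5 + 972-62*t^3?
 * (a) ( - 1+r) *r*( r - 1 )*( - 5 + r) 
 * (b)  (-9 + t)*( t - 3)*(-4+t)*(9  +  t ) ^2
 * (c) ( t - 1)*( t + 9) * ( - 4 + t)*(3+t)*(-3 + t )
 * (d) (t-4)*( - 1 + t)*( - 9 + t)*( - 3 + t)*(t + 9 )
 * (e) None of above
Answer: d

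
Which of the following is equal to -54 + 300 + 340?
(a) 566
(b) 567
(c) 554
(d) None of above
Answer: d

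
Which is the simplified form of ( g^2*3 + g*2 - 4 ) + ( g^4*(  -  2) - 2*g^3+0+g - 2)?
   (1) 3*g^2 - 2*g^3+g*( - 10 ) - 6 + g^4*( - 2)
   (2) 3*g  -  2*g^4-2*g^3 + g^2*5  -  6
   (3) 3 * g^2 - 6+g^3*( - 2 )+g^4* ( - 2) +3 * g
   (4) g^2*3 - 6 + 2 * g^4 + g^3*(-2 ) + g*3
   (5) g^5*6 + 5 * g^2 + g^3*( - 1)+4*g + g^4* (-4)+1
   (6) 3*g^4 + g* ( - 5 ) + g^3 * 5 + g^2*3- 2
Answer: 3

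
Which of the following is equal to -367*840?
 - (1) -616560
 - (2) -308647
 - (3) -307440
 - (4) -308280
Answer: 4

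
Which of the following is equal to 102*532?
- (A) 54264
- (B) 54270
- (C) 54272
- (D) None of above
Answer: A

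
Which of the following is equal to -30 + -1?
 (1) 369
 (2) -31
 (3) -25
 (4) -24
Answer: 2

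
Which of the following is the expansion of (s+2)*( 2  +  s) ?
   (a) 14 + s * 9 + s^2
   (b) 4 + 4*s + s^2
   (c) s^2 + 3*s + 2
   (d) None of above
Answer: b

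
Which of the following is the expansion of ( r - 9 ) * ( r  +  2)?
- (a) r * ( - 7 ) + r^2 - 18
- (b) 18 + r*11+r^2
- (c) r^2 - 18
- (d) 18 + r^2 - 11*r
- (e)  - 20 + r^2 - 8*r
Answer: a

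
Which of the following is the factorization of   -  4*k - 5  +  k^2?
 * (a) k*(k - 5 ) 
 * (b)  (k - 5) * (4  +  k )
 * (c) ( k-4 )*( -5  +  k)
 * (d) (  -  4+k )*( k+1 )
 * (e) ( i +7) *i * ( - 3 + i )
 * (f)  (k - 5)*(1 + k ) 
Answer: f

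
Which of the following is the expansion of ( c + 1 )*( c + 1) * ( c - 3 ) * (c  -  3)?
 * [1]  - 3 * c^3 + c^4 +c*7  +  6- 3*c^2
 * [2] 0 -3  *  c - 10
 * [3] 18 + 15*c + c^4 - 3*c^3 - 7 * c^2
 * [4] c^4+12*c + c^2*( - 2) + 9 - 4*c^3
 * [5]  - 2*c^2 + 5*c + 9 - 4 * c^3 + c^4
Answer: 4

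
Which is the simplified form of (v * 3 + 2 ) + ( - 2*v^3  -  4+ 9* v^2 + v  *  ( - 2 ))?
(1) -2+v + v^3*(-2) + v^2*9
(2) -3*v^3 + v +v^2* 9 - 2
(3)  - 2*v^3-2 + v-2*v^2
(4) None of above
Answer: 1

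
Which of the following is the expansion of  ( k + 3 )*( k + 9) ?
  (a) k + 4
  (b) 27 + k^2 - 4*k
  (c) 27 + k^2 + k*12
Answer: c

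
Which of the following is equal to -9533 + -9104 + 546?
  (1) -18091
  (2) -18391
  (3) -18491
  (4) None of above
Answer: 1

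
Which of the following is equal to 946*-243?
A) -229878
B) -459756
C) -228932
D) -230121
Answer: A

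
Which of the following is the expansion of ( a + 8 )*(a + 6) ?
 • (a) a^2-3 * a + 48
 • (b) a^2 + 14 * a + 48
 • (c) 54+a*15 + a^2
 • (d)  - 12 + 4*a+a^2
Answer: b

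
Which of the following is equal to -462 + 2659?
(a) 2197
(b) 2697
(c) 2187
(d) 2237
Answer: a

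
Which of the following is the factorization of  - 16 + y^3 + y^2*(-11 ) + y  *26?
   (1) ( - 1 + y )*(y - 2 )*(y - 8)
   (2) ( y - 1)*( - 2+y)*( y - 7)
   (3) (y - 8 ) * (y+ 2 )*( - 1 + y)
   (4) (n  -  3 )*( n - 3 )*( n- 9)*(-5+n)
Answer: 1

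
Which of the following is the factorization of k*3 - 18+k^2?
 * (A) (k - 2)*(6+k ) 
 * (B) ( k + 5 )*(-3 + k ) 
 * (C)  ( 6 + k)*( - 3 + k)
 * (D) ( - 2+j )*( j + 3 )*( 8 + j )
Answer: C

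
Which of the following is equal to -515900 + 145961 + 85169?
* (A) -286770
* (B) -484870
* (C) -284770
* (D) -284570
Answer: C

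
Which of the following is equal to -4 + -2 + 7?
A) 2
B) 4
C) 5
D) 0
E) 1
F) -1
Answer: E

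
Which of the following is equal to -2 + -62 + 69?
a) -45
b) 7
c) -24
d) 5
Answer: d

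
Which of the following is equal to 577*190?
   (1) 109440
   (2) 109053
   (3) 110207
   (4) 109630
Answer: 4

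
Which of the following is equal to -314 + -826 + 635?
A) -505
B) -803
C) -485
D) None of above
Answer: A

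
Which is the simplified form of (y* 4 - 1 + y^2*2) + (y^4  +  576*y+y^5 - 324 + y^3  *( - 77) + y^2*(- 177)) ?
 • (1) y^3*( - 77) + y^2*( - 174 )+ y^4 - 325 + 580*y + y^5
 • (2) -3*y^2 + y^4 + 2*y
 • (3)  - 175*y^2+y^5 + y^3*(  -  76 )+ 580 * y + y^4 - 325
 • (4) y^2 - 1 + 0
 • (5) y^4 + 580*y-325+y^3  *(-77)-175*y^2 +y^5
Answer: 5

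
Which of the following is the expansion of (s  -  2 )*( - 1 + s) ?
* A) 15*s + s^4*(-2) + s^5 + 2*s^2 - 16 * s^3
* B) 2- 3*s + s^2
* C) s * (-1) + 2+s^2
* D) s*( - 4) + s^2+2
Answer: B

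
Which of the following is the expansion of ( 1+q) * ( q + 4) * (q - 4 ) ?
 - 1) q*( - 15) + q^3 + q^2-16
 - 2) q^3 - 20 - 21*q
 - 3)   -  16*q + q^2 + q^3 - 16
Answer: 3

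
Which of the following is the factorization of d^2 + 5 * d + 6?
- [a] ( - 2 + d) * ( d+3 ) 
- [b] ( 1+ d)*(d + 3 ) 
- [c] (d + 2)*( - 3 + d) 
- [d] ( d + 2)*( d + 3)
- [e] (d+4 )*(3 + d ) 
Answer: d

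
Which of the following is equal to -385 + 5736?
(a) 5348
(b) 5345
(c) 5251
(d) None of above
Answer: d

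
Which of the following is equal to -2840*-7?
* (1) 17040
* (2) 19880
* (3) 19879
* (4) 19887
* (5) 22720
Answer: 2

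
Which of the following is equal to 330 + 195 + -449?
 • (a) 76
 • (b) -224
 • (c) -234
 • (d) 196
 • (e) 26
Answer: a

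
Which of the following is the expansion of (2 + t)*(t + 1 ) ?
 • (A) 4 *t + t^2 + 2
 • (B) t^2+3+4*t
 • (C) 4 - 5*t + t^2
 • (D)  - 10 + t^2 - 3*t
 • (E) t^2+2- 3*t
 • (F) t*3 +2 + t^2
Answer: F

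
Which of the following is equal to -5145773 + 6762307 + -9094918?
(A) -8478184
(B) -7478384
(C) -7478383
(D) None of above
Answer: B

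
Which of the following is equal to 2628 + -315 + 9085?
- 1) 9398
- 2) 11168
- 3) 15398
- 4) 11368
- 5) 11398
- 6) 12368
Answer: 5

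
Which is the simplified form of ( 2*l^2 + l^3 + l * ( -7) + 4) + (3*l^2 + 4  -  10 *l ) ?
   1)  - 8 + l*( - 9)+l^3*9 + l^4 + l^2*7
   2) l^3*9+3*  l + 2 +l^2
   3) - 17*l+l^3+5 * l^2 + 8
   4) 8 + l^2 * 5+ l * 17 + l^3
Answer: 3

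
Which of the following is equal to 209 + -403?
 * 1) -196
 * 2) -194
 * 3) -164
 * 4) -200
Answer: 2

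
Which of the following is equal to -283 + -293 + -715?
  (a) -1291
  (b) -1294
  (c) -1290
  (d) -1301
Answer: a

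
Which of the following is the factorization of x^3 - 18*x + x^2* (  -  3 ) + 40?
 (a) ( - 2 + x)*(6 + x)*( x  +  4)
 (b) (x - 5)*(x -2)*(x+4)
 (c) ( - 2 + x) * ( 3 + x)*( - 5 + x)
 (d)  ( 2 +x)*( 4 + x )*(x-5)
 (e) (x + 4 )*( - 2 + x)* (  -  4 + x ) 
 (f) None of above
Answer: b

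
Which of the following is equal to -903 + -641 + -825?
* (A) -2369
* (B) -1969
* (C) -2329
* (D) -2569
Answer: A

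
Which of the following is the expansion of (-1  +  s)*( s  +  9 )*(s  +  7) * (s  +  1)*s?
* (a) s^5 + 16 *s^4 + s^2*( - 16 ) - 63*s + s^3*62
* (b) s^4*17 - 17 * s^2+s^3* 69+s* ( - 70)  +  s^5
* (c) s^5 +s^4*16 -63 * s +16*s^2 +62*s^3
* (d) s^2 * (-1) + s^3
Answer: a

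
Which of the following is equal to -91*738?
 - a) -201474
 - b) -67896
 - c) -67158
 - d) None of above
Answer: c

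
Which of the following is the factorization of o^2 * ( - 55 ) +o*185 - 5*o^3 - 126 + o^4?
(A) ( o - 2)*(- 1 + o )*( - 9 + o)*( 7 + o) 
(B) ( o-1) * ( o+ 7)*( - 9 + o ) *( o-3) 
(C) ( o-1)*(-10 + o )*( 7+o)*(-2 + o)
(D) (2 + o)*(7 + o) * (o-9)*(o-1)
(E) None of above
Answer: A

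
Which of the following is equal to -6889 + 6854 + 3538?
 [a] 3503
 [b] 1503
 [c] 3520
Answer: a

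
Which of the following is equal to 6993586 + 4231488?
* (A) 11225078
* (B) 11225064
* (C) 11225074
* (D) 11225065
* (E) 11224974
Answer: C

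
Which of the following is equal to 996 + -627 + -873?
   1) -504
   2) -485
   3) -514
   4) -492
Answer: 1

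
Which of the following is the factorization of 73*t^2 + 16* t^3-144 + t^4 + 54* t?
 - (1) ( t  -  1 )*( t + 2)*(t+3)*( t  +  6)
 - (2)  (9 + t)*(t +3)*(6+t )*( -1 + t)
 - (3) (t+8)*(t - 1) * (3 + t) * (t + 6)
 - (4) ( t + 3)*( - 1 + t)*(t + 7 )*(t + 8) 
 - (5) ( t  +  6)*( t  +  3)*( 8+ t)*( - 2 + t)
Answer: 3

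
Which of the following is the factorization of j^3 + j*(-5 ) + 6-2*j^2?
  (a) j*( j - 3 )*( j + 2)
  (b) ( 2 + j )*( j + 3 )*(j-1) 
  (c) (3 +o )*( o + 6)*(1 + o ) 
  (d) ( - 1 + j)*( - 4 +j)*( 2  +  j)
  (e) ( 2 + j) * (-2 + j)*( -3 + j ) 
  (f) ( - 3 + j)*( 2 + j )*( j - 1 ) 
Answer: f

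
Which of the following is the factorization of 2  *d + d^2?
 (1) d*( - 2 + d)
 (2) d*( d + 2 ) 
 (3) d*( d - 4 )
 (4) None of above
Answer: 2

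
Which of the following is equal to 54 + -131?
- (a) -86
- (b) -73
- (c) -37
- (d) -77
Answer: d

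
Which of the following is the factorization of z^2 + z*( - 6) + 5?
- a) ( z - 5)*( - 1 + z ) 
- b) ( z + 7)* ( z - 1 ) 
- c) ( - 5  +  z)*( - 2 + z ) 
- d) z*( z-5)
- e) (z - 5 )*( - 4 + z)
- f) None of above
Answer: a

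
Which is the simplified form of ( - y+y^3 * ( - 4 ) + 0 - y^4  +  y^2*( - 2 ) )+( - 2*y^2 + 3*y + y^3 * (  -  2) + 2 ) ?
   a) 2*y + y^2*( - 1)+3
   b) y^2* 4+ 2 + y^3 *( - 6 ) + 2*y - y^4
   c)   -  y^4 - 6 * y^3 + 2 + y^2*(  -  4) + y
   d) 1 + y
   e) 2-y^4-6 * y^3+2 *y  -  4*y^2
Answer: e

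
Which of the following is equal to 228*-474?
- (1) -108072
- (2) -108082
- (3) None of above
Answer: 1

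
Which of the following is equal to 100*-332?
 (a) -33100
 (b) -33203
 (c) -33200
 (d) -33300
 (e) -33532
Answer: c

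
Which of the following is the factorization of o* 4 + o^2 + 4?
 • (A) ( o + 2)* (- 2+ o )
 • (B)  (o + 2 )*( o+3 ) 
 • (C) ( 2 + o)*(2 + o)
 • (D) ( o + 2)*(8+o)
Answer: C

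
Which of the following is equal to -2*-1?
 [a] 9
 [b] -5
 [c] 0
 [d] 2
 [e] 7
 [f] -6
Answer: d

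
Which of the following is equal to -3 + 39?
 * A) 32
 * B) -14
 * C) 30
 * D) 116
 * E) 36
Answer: E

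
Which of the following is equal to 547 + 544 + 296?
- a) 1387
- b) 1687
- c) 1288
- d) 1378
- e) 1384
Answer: a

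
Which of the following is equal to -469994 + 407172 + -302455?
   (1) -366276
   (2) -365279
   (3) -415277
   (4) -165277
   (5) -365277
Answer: 5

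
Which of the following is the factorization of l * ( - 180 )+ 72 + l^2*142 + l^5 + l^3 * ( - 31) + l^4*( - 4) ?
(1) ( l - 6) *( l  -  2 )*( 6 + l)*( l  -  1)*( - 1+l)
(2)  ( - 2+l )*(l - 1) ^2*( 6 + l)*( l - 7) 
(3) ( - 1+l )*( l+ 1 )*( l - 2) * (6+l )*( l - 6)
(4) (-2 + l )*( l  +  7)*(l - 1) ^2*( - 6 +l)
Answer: 1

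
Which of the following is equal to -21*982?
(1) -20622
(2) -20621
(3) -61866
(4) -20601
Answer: 1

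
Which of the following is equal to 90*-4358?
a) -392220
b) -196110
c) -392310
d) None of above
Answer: a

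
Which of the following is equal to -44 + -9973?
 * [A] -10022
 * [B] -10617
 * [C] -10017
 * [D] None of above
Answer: C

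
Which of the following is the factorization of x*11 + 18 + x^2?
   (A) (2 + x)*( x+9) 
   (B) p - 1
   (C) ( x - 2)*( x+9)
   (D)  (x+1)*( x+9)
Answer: A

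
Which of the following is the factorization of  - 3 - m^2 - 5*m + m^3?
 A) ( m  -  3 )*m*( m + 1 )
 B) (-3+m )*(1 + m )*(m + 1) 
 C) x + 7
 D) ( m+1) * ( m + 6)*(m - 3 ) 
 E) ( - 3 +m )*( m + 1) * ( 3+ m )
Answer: B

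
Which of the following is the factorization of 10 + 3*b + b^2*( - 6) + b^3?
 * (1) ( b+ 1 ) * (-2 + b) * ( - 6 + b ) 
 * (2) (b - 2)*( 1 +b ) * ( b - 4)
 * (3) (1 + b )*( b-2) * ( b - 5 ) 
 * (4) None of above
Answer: 3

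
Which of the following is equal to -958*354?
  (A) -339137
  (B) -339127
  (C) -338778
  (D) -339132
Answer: D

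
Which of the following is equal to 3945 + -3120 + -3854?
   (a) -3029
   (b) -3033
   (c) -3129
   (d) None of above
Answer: a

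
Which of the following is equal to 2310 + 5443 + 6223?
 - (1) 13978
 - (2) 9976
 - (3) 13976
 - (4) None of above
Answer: 3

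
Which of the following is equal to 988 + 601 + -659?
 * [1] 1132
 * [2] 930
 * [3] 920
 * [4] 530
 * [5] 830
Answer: 2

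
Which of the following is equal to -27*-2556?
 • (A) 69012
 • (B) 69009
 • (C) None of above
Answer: A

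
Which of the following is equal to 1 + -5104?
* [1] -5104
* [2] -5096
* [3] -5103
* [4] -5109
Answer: 3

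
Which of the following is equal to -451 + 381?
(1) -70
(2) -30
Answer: 1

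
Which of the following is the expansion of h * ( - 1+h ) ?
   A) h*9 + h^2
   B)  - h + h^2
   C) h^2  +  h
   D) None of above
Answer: B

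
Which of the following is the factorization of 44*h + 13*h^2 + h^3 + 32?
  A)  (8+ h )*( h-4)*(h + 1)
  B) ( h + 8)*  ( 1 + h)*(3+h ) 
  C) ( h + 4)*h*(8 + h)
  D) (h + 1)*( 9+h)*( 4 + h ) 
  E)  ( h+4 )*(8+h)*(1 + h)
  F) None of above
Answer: E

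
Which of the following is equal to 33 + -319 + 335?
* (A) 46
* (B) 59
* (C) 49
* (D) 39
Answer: C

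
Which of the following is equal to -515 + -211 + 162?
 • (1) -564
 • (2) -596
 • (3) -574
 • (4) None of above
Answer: 1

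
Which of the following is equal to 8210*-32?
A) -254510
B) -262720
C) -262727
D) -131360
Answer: B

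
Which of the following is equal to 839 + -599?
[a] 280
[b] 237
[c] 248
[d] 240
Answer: d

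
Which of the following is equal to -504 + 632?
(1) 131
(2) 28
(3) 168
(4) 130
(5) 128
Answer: 5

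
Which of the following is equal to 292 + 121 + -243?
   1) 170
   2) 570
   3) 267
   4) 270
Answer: 1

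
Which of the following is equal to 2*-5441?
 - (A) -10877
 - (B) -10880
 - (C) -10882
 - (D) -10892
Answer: C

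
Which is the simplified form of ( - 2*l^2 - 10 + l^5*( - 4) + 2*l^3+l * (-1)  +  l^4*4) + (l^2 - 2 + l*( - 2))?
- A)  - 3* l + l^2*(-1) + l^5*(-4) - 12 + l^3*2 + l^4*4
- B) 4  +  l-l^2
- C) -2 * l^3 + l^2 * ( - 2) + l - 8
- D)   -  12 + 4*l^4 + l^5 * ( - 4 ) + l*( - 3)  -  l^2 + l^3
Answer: A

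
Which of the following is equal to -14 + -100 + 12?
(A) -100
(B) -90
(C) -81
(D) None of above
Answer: D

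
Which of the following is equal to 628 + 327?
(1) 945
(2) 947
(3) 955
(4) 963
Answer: 3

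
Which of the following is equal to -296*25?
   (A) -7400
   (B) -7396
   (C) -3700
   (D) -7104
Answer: A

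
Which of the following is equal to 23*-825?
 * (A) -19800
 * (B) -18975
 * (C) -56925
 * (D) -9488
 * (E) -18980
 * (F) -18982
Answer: B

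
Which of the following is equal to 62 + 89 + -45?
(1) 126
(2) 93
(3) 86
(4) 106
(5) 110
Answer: 4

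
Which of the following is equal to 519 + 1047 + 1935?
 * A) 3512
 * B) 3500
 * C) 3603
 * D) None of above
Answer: D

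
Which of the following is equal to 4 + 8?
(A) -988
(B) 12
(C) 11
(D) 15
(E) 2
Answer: B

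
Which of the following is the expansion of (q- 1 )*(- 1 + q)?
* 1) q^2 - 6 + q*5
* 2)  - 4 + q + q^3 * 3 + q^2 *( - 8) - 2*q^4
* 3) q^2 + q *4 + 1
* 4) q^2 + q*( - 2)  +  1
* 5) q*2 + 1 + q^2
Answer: 4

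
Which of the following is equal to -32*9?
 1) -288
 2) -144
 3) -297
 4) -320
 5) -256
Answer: 1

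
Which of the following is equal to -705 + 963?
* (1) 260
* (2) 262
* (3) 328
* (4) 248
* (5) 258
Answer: 5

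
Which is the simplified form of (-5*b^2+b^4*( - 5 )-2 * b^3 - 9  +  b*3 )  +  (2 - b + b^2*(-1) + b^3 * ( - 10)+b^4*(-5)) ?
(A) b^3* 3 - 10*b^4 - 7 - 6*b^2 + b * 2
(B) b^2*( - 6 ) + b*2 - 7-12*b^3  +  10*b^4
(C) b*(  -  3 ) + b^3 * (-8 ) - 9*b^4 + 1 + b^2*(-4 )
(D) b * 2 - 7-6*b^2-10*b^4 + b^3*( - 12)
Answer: D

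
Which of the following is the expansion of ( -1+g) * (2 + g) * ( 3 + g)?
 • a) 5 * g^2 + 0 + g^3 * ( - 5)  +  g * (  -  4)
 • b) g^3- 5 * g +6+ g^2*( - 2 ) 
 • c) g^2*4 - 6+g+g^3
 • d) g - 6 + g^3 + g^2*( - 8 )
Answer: c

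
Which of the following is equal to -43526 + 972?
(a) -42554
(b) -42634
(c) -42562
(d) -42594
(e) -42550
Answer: a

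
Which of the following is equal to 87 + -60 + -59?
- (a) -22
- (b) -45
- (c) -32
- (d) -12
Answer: c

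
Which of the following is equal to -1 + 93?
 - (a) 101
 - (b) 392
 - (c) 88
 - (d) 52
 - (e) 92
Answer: e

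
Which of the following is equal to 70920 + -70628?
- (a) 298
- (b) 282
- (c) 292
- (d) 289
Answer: c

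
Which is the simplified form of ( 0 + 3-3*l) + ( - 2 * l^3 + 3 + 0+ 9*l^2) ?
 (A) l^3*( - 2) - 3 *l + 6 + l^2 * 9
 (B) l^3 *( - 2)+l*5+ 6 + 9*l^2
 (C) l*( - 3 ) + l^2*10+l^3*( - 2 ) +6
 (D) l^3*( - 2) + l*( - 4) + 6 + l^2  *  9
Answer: A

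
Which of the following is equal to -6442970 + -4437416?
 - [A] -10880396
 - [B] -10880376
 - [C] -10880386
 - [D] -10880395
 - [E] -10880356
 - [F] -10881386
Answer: C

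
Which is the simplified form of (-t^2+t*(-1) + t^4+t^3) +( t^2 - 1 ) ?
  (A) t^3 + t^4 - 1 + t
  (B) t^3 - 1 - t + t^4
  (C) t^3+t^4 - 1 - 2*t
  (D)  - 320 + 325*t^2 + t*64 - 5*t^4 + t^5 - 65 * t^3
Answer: B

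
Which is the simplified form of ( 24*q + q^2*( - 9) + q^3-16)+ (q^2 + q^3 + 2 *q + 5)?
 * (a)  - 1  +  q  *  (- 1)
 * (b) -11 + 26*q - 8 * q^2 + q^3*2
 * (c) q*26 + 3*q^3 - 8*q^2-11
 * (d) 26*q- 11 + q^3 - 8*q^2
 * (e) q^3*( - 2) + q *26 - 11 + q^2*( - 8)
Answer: b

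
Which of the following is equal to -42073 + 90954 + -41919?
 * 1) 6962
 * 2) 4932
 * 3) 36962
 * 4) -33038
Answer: 1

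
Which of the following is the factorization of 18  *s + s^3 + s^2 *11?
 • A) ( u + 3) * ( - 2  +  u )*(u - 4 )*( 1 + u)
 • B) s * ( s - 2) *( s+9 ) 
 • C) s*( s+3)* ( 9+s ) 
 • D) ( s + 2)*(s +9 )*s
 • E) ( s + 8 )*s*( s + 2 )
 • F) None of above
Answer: D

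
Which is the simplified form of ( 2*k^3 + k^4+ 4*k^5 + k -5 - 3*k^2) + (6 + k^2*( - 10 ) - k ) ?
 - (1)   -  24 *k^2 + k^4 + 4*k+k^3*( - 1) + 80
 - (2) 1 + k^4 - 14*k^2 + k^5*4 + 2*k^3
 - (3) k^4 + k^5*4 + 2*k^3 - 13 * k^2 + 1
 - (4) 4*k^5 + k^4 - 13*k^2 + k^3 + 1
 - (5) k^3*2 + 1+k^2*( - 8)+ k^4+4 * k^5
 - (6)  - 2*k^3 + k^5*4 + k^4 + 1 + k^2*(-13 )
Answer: 3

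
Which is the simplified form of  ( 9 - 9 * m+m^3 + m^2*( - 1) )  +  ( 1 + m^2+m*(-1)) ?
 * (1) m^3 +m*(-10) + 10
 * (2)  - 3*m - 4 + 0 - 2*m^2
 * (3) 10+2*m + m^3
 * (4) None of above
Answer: 1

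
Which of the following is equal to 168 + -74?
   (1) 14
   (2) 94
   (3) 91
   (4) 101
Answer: 2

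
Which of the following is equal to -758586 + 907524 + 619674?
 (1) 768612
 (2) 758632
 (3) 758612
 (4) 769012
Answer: 1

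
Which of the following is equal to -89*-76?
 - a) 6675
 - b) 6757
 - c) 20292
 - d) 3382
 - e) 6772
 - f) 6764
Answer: f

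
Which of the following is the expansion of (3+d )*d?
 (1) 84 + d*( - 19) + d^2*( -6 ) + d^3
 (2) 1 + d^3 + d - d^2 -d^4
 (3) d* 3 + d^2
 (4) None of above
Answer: 3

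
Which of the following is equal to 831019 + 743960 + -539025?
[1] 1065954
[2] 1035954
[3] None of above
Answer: 2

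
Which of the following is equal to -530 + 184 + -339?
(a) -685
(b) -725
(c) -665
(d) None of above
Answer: a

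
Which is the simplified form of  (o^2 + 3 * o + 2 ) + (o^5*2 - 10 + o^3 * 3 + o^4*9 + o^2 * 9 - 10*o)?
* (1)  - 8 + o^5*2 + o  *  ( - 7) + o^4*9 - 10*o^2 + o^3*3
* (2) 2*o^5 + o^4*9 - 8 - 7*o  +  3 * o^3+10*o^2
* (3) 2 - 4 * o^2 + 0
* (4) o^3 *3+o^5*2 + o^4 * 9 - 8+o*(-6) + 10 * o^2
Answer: 2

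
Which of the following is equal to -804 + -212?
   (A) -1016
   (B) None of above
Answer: A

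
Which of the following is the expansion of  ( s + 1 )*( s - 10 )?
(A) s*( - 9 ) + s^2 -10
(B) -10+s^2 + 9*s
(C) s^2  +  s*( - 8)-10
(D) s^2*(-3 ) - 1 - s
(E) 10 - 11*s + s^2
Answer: A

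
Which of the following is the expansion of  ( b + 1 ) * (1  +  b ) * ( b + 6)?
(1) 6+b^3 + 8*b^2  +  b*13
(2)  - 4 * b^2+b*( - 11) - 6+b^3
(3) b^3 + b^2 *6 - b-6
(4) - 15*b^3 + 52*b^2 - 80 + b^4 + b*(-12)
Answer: 1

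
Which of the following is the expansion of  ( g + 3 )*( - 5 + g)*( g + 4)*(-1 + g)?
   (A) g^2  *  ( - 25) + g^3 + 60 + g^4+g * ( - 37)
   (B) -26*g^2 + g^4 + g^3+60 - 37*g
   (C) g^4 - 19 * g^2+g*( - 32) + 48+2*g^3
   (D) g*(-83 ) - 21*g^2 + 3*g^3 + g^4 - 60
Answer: A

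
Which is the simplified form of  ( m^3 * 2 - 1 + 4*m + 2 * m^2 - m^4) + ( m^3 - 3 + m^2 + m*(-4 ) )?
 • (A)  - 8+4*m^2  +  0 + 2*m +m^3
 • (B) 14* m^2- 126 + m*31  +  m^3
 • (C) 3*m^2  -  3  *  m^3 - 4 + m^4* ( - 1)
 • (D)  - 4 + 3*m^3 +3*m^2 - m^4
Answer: D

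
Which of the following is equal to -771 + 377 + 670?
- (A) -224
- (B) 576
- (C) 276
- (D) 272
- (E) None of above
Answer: C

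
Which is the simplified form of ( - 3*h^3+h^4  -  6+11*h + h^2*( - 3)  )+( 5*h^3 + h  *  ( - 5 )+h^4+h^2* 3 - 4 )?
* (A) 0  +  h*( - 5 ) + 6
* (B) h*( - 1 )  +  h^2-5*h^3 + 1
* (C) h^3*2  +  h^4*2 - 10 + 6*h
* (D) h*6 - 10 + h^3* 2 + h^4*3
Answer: C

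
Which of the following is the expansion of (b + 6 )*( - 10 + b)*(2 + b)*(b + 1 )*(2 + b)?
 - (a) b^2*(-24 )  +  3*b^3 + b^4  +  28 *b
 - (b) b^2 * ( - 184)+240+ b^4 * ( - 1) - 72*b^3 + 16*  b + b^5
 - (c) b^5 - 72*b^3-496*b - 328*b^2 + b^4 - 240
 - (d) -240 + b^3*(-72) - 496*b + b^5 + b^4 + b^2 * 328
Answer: c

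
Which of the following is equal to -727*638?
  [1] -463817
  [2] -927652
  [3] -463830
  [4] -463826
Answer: 4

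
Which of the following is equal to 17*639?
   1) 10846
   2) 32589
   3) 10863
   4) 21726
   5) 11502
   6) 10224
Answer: 3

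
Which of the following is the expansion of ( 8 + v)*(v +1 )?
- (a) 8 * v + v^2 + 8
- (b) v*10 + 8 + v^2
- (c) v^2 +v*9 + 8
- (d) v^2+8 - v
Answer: c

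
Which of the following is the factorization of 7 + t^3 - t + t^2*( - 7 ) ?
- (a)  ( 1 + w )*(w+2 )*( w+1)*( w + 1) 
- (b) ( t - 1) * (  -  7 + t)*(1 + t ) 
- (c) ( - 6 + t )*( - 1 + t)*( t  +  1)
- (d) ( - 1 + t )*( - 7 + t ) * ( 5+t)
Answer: b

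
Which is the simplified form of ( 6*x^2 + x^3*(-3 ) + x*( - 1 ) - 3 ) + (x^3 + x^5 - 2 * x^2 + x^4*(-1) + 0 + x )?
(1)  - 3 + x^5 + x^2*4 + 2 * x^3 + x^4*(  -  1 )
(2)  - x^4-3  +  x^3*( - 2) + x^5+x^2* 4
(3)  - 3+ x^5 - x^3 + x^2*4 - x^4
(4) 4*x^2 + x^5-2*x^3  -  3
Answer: 2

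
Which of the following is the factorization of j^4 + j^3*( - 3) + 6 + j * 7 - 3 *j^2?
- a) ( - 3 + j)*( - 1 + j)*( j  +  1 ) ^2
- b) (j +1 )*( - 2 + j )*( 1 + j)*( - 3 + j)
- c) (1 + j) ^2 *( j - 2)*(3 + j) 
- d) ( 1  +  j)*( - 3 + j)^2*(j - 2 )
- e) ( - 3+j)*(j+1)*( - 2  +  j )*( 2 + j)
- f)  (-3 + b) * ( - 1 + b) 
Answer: b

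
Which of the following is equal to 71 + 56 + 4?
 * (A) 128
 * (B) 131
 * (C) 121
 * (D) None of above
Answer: B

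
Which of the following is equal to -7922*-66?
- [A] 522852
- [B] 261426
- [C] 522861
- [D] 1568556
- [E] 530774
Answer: A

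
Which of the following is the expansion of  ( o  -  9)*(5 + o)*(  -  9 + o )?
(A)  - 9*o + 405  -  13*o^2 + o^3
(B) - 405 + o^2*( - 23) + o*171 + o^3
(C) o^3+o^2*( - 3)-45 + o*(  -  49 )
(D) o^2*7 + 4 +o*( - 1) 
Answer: A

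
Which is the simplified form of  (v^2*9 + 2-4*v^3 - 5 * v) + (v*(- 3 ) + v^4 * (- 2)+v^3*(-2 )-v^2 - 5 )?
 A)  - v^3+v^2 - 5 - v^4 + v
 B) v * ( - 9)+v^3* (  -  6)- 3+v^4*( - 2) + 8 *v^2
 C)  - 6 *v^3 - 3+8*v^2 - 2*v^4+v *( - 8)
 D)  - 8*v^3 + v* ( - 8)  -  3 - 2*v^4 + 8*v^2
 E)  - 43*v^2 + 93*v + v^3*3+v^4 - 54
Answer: C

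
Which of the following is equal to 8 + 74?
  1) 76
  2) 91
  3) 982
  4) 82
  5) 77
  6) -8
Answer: 4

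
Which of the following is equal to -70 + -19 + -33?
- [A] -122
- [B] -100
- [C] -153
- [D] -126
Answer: A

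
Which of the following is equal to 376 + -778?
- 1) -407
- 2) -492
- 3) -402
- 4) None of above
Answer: 3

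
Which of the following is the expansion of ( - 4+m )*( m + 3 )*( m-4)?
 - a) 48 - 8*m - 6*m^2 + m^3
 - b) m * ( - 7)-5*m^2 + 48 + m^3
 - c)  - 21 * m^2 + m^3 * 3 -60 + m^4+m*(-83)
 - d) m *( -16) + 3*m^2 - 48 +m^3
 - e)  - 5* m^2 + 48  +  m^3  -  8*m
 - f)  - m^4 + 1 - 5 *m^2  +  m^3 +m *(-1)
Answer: e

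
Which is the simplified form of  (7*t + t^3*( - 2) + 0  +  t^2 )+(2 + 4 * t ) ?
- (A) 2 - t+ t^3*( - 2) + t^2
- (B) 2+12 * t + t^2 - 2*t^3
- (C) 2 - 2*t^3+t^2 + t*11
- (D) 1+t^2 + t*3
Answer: C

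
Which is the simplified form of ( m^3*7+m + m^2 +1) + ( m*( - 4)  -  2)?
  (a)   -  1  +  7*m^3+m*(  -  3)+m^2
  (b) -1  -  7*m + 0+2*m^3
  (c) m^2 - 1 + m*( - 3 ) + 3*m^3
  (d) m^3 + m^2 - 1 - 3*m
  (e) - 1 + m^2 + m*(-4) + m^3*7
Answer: a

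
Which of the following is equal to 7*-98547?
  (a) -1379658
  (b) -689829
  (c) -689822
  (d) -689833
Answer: b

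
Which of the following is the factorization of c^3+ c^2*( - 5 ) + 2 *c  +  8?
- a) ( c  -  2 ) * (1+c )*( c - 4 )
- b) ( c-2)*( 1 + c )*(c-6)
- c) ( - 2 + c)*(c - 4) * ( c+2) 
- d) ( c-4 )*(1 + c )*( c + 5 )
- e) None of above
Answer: a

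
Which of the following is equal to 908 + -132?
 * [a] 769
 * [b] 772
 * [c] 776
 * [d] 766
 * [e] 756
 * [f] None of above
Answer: c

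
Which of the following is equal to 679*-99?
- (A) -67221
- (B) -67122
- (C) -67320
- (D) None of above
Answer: A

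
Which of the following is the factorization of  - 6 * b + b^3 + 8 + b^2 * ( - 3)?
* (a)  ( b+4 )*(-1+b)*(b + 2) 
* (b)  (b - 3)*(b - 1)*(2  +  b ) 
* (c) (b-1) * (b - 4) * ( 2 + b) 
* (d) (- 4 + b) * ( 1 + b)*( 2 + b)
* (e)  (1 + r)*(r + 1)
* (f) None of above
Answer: c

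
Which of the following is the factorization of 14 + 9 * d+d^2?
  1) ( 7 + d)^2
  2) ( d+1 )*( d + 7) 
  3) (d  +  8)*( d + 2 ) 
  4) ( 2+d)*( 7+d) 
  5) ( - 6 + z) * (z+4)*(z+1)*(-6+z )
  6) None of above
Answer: 4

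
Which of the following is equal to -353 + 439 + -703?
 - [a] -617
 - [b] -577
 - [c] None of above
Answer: a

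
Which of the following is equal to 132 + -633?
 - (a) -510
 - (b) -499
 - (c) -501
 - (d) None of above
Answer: c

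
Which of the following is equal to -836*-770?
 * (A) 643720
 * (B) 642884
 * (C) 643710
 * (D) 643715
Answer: A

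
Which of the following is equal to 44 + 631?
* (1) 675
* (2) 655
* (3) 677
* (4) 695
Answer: 1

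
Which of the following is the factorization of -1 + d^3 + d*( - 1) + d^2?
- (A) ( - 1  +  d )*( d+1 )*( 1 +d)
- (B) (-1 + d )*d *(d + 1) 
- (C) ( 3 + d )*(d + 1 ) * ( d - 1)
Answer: A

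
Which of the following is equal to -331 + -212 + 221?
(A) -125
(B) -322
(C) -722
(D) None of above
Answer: B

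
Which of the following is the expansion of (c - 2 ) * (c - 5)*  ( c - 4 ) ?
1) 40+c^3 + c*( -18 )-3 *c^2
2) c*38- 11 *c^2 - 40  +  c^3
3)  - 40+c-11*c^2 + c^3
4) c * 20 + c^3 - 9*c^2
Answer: 2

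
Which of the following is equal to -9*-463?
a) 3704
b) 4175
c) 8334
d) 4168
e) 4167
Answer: e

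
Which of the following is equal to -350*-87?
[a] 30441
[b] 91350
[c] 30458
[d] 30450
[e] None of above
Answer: d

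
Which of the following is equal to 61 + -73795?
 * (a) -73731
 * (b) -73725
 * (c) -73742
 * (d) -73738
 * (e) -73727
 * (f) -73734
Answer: f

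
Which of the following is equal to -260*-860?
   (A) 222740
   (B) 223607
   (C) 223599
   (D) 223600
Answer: D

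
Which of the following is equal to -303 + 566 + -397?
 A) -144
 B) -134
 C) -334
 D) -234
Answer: B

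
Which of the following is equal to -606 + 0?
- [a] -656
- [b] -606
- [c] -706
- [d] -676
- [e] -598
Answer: b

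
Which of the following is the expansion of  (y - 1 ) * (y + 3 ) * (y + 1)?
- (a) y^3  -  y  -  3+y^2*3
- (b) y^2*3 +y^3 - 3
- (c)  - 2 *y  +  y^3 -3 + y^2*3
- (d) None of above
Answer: a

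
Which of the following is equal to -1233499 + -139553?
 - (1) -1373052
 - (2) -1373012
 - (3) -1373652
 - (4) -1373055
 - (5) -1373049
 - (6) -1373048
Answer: 1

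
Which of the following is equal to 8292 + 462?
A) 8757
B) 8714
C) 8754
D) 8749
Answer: C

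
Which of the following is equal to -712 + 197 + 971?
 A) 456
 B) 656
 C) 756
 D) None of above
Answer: A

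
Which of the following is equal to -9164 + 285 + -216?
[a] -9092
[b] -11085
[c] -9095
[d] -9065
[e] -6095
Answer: c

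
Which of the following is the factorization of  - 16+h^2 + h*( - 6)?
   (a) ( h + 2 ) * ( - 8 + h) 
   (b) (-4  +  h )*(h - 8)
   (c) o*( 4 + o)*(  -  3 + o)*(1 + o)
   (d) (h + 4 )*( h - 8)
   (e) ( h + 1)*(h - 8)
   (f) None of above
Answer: a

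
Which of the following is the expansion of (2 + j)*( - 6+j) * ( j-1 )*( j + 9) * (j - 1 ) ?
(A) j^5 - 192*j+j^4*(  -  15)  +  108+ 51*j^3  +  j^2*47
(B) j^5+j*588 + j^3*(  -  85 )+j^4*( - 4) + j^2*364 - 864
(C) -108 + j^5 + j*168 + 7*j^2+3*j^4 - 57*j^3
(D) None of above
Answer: D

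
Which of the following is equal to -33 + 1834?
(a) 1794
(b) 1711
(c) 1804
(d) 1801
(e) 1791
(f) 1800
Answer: d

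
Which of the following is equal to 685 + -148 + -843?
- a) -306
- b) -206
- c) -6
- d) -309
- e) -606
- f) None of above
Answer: a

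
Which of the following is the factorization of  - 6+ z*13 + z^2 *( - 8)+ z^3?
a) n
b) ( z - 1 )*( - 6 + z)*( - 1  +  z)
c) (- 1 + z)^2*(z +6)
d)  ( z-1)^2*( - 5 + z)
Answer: b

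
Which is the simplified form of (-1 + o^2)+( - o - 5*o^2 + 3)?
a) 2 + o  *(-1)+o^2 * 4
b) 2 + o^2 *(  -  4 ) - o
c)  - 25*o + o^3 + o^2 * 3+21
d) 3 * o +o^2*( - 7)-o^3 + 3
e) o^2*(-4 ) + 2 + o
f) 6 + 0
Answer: b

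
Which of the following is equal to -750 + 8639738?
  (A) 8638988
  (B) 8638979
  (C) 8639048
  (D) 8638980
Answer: A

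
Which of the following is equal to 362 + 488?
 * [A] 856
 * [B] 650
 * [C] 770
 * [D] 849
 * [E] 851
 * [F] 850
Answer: F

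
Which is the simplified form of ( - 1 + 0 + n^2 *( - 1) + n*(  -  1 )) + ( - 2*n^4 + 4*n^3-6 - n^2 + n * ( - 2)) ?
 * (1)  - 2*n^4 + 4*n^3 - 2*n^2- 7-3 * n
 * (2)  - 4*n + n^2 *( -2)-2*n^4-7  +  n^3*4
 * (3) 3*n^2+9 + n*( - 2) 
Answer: 1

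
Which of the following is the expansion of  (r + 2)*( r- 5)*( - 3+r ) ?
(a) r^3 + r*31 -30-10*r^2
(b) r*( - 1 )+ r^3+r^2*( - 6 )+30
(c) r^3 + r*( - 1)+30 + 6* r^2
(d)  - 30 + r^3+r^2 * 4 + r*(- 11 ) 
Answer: b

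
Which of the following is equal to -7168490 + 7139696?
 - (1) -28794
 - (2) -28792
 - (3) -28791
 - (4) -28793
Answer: 1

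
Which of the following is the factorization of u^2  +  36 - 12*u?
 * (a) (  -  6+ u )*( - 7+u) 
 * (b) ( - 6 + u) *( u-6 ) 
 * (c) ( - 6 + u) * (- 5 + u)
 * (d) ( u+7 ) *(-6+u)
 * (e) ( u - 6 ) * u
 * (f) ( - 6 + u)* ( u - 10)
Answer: b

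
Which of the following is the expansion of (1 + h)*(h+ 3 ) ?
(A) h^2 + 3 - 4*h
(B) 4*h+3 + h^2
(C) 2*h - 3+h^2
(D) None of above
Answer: B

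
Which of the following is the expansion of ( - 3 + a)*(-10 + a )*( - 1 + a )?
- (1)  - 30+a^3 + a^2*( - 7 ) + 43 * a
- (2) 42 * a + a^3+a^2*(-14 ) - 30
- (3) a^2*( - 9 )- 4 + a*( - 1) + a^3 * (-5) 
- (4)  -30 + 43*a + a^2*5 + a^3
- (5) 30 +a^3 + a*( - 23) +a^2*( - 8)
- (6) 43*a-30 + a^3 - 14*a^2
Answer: 6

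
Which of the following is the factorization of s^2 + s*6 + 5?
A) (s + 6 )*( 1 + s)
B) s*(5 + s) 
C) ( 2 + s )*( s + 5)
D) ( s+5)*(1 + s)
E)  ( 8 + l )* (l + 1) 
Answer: D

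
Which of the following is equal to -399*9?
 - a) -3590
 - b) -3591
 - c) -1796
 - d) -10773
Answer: b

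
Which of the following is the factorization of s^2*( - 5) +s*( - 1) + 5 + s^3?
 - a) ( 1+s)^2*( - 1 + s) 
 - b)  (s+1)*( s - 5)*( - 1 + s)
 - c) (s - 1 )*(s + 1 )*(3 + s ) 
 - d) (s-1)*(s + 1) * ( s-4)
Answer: b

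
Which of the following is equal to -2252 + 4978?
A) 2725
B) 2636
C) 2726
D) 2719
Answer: C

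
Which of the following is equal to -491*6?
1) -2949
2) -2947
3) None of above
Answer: 3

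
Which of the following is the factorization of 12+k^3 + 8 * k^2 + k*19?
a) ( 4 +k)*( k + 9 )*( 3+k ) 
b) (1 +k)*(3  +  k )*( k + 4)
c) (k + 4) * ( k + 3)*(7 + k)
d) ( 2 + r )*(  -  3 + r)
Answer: b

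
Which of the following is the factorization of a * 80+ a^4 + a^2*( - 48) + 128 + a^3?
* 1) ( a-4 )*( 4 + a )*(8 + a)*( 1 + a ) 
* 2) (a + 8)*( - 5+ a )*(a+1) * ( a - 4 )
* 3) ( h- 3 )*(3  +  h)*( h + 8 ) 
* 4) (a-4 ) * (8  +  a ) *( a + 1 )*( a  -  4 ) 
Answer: 4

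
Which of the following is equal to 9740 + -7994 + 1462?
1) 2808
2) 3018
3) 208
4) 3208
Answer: 4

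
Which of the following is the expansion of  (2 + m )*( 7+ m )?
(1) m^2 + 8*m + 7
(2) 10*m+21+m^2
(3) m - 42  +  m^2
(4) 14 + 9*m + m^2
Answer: 4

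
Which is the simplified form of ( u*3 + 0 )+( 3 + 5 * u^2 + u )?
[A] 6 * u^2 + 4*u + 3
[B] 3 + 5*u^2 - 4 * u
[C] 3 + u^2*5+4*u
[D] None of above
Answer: C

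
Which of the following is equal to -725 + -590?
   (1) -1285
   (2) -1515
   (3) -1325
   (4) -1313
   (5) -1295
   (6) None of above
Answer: 6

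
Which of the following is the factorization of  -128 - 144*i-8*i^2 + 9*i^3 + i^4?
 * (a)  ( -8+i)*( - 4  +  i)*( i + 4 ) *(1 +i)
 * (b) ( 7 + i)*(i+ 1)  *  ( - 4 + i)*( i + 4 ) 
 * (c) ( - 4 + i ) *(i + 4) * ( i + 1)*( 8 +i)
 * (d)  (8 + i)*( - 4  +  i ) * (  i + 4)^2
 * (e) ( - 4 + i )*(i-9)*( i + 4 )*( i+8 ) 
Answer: c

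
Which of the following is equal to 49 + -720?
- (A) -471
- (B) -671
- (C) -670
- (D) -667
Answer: B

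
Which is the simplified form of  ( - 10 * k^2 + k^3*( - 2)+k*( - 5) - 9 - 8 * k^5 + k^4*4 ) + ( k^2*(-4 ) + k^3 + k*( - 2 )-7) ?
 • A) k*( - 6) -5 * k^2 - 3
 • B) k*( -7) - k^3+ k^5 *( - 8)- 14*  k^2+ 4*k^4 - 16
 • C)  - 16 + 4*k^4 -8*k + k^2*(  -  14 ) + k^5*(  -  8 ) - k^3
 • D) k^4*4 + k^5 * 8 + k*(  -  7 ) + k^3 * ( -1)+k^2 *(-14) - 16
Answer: B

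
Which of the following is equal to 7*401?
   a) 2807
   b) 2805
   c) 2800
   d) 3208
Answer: a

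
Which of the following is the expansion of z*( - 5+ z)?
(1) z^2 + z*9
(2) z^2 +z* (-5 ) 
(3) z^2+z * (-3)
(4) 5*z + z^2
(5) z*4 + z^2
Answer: 2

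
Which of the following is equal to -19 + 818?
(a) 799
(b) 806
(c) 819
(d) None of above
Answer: a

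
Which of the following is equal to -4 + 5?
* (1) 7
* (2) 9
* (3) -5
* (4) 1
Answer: 4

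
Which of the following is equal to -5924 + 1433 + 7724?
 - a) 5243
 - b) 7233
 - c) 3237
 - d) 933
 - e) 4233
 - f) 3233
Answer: f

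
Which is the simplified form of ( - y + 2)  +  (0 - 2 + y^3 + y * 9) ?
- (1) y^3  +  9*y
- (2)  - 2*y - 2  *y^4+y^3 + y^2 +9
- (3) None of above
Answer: 3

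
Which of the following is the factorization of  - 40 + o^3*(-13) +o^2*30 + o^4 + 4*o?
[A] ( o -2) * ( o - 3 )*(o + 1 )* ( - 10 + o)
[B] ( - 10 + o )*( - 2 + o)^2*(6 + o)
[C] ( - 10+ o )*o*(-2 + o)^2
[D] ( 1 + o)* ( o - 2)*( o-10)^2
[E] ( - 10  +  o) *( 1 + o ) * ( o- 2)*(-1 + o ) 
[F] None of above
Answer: F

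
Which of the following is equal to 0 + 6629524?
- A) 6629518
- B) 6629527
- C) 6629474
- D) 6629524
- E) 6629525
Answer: D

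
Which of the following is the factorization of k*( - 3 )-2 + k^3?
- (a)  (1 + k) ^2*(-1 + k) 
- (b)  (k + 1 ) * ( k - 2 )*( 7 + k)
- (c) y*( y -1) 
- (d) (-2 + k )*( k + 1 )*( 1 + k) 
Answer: d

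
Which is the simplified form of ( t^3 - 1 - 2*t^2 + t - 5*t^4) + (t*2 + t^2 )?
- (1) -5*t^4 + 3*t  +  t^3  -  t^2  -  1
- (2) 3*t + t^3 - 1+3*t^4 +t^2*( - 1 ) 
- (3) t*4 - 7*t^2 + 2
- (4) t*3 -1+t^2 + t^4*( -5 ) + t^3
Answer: 1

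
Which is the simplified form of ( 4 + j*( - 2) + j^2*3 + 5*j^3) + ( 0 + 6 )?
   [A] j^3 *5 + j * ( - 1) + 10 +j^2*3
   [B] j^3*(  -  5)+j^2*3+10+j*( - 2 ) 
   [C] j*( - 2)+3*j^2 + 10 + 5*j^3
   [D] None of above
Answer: C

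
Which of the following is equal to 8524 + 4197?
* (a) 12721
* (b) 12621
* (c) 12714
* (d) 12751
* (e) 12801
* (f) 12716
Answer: a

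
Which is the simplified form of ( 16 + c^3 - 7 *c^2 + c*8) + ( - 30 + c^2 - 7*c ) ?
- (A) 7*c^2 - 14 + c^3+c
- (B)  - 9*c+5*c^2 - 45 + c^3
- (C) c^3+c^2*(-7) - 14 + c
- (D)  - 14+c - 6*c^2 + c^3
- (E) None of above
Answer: D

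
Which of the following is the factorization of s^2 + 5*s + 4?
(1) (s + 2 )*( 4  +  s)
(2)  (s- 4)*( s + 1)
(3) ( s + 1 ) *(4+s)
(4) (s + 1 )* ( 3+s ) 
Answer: 3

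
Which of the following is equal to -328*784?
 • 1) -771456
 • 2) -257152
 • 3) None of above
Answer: 2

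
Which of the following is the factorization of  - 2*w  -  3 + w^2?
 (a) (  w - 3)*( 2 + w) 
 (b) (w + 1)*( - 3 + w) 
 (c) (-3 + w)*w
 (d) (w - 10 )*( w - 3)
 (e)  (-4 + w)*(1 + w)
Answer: b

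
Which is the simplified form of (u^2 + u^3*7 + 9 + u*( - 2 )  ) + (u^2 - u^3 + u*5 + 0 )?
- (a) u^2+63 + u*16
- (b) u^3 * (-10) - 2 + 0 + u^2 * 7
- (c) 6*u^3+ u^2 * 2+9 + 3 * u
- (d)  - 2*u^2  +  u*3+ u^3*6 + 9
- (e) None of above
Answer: c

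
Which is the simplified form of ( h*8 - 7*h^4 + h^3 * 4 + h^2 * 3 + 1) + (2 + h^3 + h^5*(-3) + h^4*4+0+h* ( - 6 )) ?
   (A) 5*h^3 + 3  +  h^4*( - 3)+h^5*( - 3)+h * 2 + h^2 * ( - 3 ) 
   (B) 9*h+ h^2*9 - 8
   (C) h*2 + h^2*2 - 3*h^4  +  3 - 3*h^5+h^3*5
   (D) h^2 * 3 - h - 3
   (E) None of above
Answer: E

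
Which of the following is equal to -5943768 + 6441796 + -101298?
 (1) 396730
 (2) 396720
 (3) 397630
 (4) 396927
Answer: 1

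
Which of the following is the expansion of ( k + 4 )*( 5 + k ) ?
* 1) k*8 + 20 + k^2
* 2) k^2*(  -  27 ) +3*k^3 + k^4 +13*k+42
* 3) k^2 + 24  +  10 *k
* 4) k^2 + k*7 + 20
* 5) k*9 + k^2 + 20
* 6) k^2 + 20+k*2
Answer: 5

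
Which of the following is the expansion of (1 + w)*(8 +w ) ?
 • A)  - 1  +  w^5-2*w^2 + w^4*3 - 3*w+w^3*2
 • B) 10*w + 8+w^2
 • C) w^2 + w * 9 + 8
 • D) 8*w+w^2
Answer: C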